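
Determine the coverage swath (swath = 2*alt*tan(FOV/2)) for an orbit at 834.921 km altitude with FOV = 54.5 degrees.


FOV = 54.5 deg = 0.9512044 rad
swath = 2 * alt * tan(FOV/2) = 2 * 834.921 * tan(0.4756022)
swath = 2 * 834.921 * 0.5150338
swath = 860.0251 km

860.0251 km


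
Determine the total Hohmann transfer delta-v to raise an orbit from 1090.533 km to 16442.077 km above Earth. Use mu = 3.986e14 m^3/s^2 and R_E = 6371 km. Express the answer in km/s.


r1 = 7461.5330 km = 7.461533e+06 m
r2 = 22813.0770 km = 2.2813077e+07 m
dv1 = sqrt(mu/r1)*(sqrt(2*r2/(r1+r2)) - 1) = 1663.7381 m/s
dv2 = sqrt(mu/r2)*(1 - sqrt(2*r1/(r1+r2))) = 1245.2856 m/s
total dv = |dv1| + |dv2| = 1663.7381 + 1245.2856 = 2909.0237 m/s = 2.9090 km/s

2.9090 km/s


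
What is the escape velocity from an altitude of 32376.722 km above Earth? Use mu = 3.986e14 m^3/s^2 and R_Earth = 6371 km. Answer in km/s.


r = 6371.0 + 32376.722 = 38747.7220 km = 3.8747722e+07 m
v_esc = sqrt(2*mu/r) = sqrt(2*3.986e14 / 3.8747722e+07)
v_esc = 4535.8696 m/s = 4.5359 km/s

4.5359 km/s


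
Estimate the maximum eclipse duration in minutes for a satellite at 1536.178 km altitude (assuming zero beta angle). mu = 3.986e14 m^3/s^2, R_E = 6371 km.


r = 7907.1780 km
T = 116.6252 min
Eclipse fraction = arcsin(R_E/r)/pi = arcsin(6371.0000/7907.1780)/pi
= arcsin(0.8057236)/pi = 0.2982233
Eclipse duration = 0.2982233 * 116.6252 = 34.7803 min

34.7803 minutes


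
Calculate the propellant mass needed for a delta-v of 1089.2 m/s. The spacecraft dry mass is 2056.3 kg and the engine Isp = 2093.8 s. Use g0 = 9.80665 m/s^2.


ve = Isp * g0 = 2093.8 * 9.80665 = 20533.163770 m/s
mass ratio = exp(dv/ve) = exp(1089.2/20533.163770) = 1.05447804
m_prop = m_dry * (mr - 1) = 2056.3 * (1.05447804 - 1)
m_prop = 112.0232 kg

112.0232 kg


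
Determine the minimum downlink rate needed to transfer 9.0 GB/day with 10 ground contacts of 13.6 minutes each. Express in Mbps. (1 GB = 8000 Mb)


total contact time = 10 * 13.6 * 60 = 8160.0000 s
data = 9.0 GB = 72000.0000 Mb
rate = 72000.0000 / 8160.0000 = 8.8235 Mbps

8.8235 Mbps


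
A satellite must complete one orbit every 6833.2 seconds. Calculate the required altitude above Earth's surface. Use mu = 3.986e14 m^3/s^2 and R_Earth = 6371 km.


T = 6833.2 s
r = (mu*T^2/(4*pi^2))^(1/3) = (3.986e14 * 6833.2^2 / (4*pi^2))^(1/3)
r = 7.7829088e+06 m = 7782.9088 km
alt = r - R_E = 7782.9088 - 6371 = 1411.9088 km

1411.9088 km


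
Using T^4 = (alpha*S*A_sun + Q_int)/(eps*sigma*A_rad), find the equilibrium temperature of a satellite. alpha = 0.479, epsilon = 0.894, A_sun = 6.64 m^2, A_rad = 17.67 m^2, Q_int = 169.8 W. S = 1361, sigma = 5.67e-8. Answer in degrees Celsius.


Numerator = alpha*S*A_sun + Q_int = 0.479*1361*6.64 + 169.8 = 4498.5422 W
Denominator = eps*sigma*A_rad = 0.894*5.67e-8*17.67 = 8.9568877e-07 W/K^4
T^4 = 5.022439e+09 K^4
T = 266.2126 K = -6.9374 C

-6.9374 degrees Celsius


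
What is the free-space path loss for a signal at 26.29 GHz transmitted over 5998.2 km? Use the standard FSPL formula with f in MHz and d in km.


f = 26.29 GHz = 26290.0000 MHz
d = 5998.2 km
FSPL = 32.44 + 20*log10(26290.0000) + 20*log10(5998.2)
FSPL = 32.44 + 88.3958 + 75.5604
FSPL = 196.3962 dB

196.3962 dB


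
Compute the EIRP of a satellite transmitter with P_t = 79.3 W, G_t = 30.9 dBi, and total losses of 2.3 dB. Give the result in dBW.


Pt = 79.3 W = 18.9927 dBW
EIRP = Pt_dBW + Gt - losses = 18.9927 + 30.9 - 2.3 = 47.5927 dBW

47.5927 dBW


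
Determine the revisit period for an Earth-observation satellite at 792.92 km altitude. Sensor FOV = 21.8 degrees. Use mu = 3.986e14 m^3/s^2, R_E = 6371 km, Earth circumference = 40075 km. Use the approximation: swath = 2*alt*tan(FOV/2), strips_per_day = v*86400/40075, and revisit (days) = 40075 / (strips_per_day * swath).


swath = 2*792.92*tan(0.1902409) = 305.3846 km
v = sqrt(mu/r) = 7459.2177 m/s = 7.4592 km/s
strips/day = v*86400/40075 = 7.4592*86400/40075 = 16.0818
coverage/day = strips * swath = 16.0818 * 305.3846 = 4911.1217 km
revisit = 40075 / 4911.1217 = 8.1601 days

8.1601 days


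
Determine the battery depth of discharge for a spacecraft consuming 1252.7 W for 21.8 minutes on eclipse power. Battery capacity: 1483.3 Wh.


E_used = P * t / 60 = 1252.7 * 21.8 / 60 = 455.1477 Wh
DOD = E_used / E_total * 100 = 455.1477 / 1483.3 * 100
DOD = 30.6848 %

30.6848 %


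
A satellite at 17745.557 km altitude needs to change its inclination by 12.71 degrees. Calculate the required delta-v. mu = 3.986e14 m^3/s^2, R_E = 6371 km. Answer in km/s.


r = 24116.5570 km = 2.4116557e+07 m
V = sqrt(mu/r) = 4065.4722 m/s
di = 12.71 deg = 0.2218313 rad
dV = 2*V*sin(di/2) = 2*4065.4722*sin(0.1109157)
dV = 900.0012 m/s = 0.9000012 km/s

0.9000 km/s


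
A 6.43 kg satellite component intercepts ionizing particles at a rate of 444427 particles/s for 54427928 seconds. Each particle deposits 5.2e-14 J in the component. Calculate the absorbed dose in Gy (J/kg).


Total energy deposited = rate * time * E_per
  = 444427 * 54427928 * 5.2e-14 = 1.2578 J
Dose = E_total / mass = 1.2578 / 6.43
Dose = 0.1956206 Gy

0.1956 Gy


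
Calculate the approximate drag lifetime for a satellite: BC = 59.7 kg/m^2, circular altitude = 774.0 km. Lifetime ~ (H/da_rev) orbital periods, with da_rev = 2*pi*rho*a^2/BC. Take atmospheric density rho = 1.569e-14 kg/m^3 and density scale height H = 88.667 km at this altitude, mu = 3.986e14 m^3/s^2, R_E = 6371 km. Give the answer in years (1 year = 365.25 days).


a = R_E + alt = 7145.0000 km = 7.145e+06 m
da_rev = 2*pi*rho*a^2/BC = 2*pi*1.569e-14*(7.145e+06)^2/59.7 = 0.0843010428 m per revolution
N = H/da_rev = 88667.0000 m / 0.0843010428 m = 1.0517901e+06 revolutions
P = 2*pi*sqrt(a^3/mu) = 6010.5549 s
lifetime = N*P = 1.0517901e+06 * 6010.5549 = 6.321842e+09 s = 73169.4678 days
years = 73169.4678 / 365.25 = 200.3271 years

200.3271 years


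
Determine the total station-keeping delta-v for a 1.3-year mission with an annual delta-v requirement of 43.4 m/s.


dV = rate * years = 43.4 * 1.3
dV = 56.4200 m/s

56.4200 m/s


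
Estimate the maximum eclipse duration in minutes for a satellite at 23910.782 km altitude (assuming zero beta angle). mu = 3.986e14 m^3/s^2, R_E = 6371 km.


r = 30281.7820 km
T = 874.0416 min
Eclipse fraction = arcsin(R_E/r)/pi = arcsin(6371.0000/30281.7820)/pi
= arcsin(0.2103905)/pi = 0.06747355
Eclipse duration = 0.06747355 * 874.0416 = 58.9747 min

58.9747 minutes


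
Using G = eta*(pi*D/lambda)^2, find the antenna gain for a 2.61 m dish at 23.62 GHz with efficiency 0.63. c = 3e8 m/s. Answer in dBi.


lambda = c/f = 3e8 / 2.362e+10 = 0.0127011 m
G = eta*(pi*D/lambda)^2 = 0.63*(pi*2.61/0.0127011)^2
G = 262566.0596 (linear)
G = 10*log10(262566.0596) = 54.1924 dBi

54.1924 dBi


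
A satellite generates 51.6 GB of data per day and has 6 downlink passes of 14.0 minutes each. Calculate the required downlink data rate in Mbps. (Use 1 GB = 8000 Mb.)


total contact time = 6 * 14.0 * 60 = 5040.0000 s
data = 51.6 GB = 412800.0000 Mb
rate = 412800.0000 / 5040.0000 = 81.9048 Mbps

81.9048 Mbps


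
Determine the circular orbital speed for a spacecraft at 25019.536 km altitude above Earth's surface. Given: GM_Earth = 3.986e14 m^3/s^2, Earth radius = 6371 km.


r = R_E + alt = 6371.0 + 25019.536 = 31390.5360 km = 3.1390536e+07 m
v = sqrt(mu/r) = sqrt(3.986e14 / 3.1390536e+07) = 3563.4386 m/s = 3.5634 km/s

3.5634 km/s


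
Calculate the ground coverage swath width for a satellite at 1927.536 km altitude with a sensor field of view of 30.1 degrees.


FOV = 30.1 deg = 0.5253441 rad
swath = 2 * alt * tan(FOV/2) = 2 * 1927.536 * tan(0.2626721)
swath = 2 * 1927.536 * 0.2688847
swath = 1036.5700 km

1036.5700 km


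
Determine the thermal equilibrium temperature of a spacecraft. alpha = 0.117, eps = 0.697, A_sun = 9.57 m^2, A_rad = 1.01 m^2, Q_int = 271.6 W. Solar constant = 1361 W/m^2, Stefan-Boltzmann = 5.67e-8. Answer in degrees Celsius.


Numerator = alpha*S*A_sun + Q_int = 0.117*1361*9.57 + 271.6 = 1795.4981 W
Denominator = eps*sigma*A_rad = 0.697*5.67e-8*1.01 = 3.9915099e-08 W/K^4
T^4 = 4.498293e+10 K^4
T = 460.5342 K = 187.3842 C

187.3842 degrees Celsius


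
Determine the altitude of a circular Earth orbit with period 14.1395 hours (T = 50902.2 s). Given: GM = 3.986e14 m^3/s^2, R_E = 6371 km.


T = 50902.2 s
r = (mu*T^2/(4*pi^2))^(1/3) = (3.986e14 * 50902.2^2 / (4*pi^2))^(1/3)
r = 2.96859e+07 m = 29685.9001 km
alt = r - R_E = 29685.9001 - 6371 = 23314.9001 km

23314.9001 km


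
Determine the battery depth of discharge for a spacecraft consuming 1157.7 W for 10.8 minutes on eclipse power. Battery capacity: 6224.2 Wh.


E_used = P * t / 60 = 1157.7 * 10.8 / 60 = 208.3860 Wh
DOD = E_used / E_total * 100 = 208.3860 / 6224.2 * 100
DOD = 3.3480 %

3.3480 %


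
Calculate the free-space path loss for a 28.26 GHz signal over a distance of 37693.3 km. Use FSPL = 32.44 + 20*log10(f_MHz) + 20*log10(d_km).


f = 28.26 GHz = 28260.0000 MHz
d = 37693.3 km
FSPL = 32.44 + 20*log10(28260.0000) + 20*log10(37693.3)
FSPL = 32.44 + 89.0234 + 91.5253
FSPL = 212.9887 dB

212.9887 dB


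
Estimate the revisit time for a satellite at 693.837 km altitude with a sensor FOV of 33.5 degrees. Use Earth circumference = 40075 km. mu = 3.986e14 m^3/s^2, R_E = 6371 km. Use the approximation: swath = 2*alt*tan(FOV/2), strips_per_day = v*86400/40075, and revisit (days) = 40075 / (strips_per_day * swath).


swath = 2*693.837*tan(0.2923426) = 417.6425 km
v = sqrt(mu/r) = 7511.3427 m/s = 7.5113 km/s
strips/day = v*86400/40075 = 7.5113*86400/40075 = 16.1941
coverage/day = strips * swath = 16.1941 * 417.6425 = 6763.3590 km
revisit = 40075 / 6763.3590 = 5.9253 days

5.9253 days


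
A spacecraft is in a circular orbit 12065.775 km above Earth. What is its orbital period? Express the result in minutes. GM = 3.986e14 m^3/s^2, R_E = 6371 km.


r = 18436.7750 km = 1.8436775e+07 m
T = 2*pi*sqrt(r^3/mu) = 2*pi*sqrt(6.2669303e+21 / 3.986e14)
T = 24913.7243 s = 415.2287 min

415.2287 minutes


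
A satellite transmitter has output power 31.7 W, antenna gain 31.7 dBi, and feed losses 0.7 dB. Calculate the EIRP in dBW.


Pt = 31.7 W = 15.0106 dBW
EIRP = Pt_dBW + Gt - losses = 15.0106 + 31.7 - 0.7 = 46.0106 dBW

46.0106 dBW


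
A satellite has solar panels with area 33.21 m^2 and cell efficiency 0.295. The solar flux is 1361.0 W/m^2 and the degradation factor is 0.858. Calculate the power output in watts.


P = area * eta * S * degradation
P = 33.21 * 0.295 * 1361.0 * 0.858
P = 11440.2708 W

11440.2708 W


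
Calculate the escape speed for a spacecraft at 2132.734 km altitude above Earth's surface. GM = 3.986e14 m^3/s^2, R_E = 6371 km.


r = 6371.0 + 2132.734 = 8503.7340 km = 8.503734e+06 m
v_esc = sqrt(2*mu/r) = sqrt(2*3.986e14 / 8.503734e+06)
v_esc = 9682.3062 m/s = 9.6823 km/s

9.6823 km/s


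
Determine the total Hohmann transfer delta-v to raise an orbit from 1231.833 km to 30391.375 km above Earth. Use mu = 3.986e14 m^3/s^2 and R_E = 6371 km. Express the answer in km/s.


r1 = 7602.8330 km = 7.602833e+06 m
r2 = 36762.3750 km = 3.6762375e+07 m
dv1 = sqrt(mu/r1)*(sqrt(2*r2/(r1+r2)) - 1) = 2080.5929 m/s
dv2 = sqrt(mu/r2)*(1 - sqrt(2*r1/(r1+r2))) = 1365.0721 m/s
total dv = |dv1| + |dv2| = 2080.5929 + 1365.0721 = 3445.6649 m/s = 3.4457 km/s

3.4457 km/s


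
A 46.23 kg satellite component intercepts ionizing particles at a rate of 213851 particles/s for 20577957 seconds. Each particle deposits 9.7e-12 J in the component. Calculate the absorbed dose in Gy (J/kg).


Total energy deposited = rate * time * E_per
  = 213851 * 20577957 * 9.7e-12 = 42.6860 J
Dose = E_total / mass = 42.6860 / 46.23
Dose = 0.9233394 Gy

0.9233 Gy


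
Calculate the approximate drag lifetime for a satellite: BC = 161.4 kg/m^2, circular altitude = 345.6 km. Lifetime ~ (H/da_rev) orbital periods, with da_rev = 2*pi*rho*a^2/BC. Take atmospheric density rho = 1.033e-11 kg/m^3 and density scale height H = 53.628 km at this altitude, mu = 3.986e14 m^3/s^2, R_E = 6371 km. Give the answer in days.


a = R_E + alt = 6716.6000 km = 6.7166e+06 m
da_rev = 2*pi*rho*a^2/BC = 2*pi*1.033e-11*(6.7166e+06)^2/161.4 = 18.141602 m per revolution
N = H/da_rev = 53628.0000 m / 18.141602 m = 2956.0786 revolutions
P = 2*pi*sqrt(a^3/mu) = 5478.1693 s
lifetime = N*P = 2956.0786 * 5478.1693 = 1.6193899e+07 s = 187.4294 days

187.4294 days


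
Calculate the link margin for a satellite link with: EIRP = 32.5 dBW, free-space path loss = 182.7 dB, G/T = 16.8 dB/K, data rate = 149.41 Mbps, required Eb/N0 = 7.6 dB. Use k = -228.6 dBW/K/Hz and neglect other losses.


C/N0 = EIRP - FSPL + G/T - k = 32.5 - 182.7 + 16.8 - (-228.6)
C/N0 = 95.2000 dB-Hz
R_b = 149.41 Mbps = 1.4941e+08 bps -> 10*log10(R_b) = 81.7438 dB-Hz
Eb/N0 = C/N0 - 10*log10(R_b) = 95.2000 - 81.7438 = 13.4562 dB
Margin = Eb/N0 - Eb/N0_req = 13.4562 - 7.6 = 5.8562 dB (link closes)

5.8562 dB


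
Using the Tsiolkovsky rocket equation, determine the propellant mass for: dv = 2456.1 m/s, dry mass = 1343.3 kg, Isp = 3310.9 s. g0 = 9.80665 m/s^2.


ve = Isp * g0 = 3310.9 * 9.80665 = 32468.837485 m/s
mass ratio = exp(dv/ve) = exp(2456.1/32468.837485) = 1.07857944
m_prop = m_dry * (mr - 1) = 1343.3 * (1.07857944 - 1)
m_prop = 105.5558 kg

105.5558 kg


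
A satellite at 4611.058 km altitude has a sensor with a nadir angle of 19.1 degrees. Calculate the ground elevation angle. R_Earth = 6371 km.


r = R_E + alt = 10982.0580 km
Law of sines in the satellite / Earth-center / ground-point triangle:
  sin(nadir)/R_E = sin(90 + el)/r  =>  cos(el) = (r/R_E)*sin(nadir)
cos(el) = (10982.0580 / 6371.0000) * sin(19.1 deg) = 0.5640443
el = arccos(0.5640443) = 55.6641 deg
(Earth-central angle = 90 - nadir - el = 15.2359 deg)

55.6641 degrees


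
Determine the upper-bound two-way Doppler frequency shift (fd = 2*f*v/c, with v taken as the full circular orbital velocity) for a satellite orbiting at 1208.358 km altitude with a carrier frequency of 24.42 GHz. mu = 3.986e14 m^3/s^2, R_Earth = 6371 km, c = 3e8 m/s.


r = 7.579358e+06 m
v = sqrt(mu/r) = 7251.9105 m/s (worst-case radial velocity)
f = 24.42 GHz = 2.442e+10 Hz
fd = 2*f*v/c = 2*2.442e+10*7251.9105/3.0e+08
fd = 1.180611e+06 Hz

1.1806e+06 Hz


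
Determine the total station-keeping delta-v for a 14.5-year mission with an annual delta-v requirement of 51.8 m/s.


dV = rate * years = 51.8 * 14.5
dV = 751.1000 m/s

751.1000 m/s


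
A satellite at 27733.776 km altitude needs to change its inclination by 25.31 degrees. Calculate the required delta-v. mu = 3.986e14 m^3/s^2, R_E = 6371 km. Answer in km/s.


r = 34104.7760 km = 3.4104776e+07 m
V = sqrt(mu/r) = 3418.7004 m/s
di = 25.31 deg = 0.4417428 rad
dV = 2*V*sin(di/2) = 2*3418.7004*sin(0.2208714)
dV = 1497.9375 m/s = 1.4979 km/s

1.4979 km/s


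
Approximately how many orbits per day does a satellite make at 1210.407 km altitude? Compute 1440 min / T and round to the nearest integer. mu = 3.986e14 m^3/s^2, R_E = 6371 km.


r = 7.581407e+06 m
T = 2*pi*sqrt(r^3/mu) = 6569.5548 s = 109.4926 min
revs/day = 1440 / 109.4926 = 13.1516
Rounded: 13 revolutions per day

13 revolutions per day


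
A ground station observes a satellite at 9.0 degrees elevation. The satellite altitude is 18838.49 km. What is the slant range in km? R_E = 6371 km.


h = 18838.49 km, el = 9.0 deg
d = -R_E*sin(el) + sqrt((R_E*sin(el))^2 + 2*R_E*h + h^2)
d = -6371.0000*sin(0.1570796) + sqrt((6371.0000*0.1564345)^2 + 2*6371.0000*18838.49 + 18838.49^2)
d = 23414.8706 km

23414.8706 km


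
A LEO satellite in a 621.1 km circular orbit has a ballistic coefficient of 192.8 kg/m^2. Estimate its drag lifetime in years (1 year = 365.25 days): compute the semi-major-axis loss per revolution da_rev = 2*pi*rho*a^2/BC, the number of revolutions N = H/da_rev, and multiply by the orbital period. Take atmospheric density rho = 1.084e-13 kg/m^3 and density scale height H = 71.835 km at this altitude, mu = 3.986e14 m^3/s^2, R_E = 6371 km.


a = R_E + alt = 6992.1000 km = 6.9921e+06 m
da_rev = 2*pi*rho*a^2/BC = 2*pi*1.084e-13*(6.9921e+06)^2/192.8 = 0.17270996 m per revolution
N = H/da_rev = 71835.0000 m / 0.17270996 m = 415928.5321 revolutions
P = 2*pi*sqrt(a^3/mu) = 5818.6558 s
lifetime = N*P = 415928.5321 * 5818.6558 = 2.420145e+09 s = 28010.9371 days
years = 28010.9371 / 365.25 = 76.6898 years

76.6898 years


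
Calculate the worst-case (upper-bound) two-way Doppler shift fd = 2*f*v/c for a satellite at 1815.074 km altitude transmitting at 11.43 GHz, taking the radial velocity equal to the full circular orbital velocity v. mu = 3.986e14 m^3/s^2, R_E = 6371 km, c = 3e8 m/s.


r = 8.186074e+06 m
v = sqrt(mu/r) = 6977.9976 m/s (worst-case radial velocity)
f = 11.43 GHz = 1.143e+10 Hz
fd = 2*f*v/c = 2*1.143e+10*6977.9976/3.0e+08
fd = 531723.4151 Hz

531723.4151 Hz


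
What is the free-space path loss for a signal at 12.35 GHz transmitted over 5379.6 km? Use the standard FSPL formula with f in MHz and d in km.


f = 12.35 GHz = 12350.0000 MHz
d = 5379.6 km
FSPL = 32.44 + 20*log10(12350.0000) + 20*log10(5379.6)
FSPL = 32.44 + 81.8333 + 74.6150
FSPL = 188.8883 dB

188.8883 dB


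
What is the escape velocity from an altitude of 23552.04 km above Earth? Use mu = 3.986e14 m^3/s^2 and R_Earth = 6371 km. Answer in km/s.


r = 6371.0 + 23552.04 = 29923.0400 km = 2.992304e+07 m
v_esc = sqrt(2*mu/r) = sqrt(2*3.986e14 / 2.992304e+07)
v_esc = 5161.5577 m/s = 5.1616 km/s

5.1616 km/s


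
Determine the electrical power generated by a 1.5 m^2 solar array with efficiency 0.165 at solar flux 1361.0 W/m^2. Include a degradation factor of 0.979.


P = area * eta * S * degradation
P = 1.5 * 0.165 * 1361.0 * 0.979
P = 329.7737 W

329.7737 W


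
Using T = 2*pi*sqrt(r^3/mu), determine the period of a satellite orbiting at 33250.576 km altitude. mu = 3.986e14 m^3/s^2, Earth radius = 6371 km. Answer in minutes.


r = 39621.5760 km = 3.9621576e+07 m
T = 2*pi*sqrt(r^3/mu) = 2*pi*sqrt(6.2200695e+22 / 3.986e14)
T = 78489.0080 s = 1308.1501 min

1308.1501 minutes


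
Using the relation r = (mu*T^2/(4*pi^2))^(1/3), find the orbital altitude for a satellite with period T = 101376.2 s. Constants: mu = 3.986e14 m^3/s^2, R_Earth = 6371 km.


T = 101376.2 s
r = (mu*T^2/(4*pi^2))^(1/3) = (3.986e14 * 101376.2^2 / (4*pi^2))^(1/3)
r = 4.6991199e+07 m = 46991.1988 km
alt = r - R_E = 46991.1988 - 6371 = 40620.1988 km

40620.1988 km


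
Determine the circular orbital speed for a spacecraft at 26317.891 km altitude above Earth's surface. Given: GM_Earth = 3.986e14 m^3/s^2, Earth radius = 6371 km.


r = R_E + alt = 6371.0 + 26317.891 = 32688.8910 km = 3.2688891e+07 m
v = sqrt(mu/r) = sqrt(3.986e14 / 3.2688891e+07) = 3491.9543 m/s = 3.4920 km/s

3.4920 km/s


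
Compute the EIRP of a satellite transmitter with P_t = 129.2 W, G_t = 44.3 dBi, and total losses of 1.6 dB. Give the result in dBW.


Pt = 129.2 W = 21.1126 dBW
EIRP = Pt_dBW + Gt - losses = 21.1126 + 44.3 - 1.6 = 63.8126 dBW

63.8126 dBW


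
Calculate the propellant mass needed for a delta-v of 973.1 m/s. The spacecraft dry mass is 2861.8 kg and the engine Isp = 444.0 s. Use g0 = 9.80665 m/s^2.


ve = Isp * g0 = 444.0 * 9.80665 = 4354.152600 m/s
mass ratio = exp(dv/ve) = exp(973.1/4354.152600) = 1.25043039
m_prop = m_dry * (mr - 1) = 2861.8 * (1.25043039 - 1)
m_prop = 716.6817 kg

716.6817 kg


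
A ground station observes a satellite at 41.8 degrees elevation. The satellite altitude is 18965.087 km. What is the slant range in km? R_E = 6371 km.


h = 18965.087 km, el = 41.8 deg
d = -R_E*sin(el) + sqrt((R_E*sin(el))^2 + 2*R_E*h + h^2)
d = -6371.0000*sin(0.7295476) + sqrt((6371.0000*0.6665325)^2 + 2*6371.0000*18965.087 + 18965.087^2)
d = 20640.4709 km

20640.4709 km


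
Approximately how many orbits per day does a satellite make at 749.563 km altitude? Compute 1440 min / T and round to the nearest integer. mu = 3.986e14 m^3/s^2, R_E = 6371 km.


r = 7.120563e+06 m
T = 2*pi*sqrt(r^3/mu) = 5979.7458 s = 99.6624 min
revs/day = 1440 / 99.6624 = 14.4488
Rounded: 14 revolutions per day

14 revolutions per day


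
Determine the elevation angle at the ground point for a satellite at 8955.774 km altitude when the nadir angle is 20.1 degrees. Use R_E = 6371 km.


r = R_E + alt = 15326.7740 km
Law of sines in the satellite / Earth-center / ground-point triangle:
  sin(nadir)/R_E = sin(90 + el)/r  =>  cos(el) = (r/R_E)*sin(nadir)
cos(el) = (15326.7740 / 6371.0000) * sin(20.1 deg) = 0.8267453
el = arccos(0.8267453) = 34.2342 deg
(Earth-central angle = 90 - nadir - el = 35.6658 deg)

34.2342 degrees


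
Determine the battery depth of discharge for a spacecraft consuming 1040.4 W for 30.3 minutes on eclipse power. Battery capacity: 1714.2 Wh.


E_used = P * t / 60 = 1040.4 * 30.3 / 60 = 525.4020 Wh
DOD = E_used / E_total * 100 = 525.4020 / 1714.2 * 100
DOD = 30.6500 %

30.6500 %


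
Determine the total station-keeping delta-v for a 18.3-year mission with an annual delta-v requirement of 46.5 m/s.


dV = rate * years = 46.5 * 18.3
dV = 850.9500 m/s

850.9500 m/s


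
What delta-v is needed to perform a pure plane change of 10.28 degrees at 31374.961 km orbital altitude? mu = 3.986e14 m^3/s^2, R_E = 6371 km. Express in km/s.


r = 37745.9610 km = 3.7745961e+07 m
V = sqrt(mu/r) = 3249.6262 m/s
di = 10.28 deg = 0.1794198 rad
dV = 2*V*sin(di/2) = 2*3249.6262*sin(0.08970992)
dV = 582.2657 m/s = 0.5822657 km/s

0.5823 km/s


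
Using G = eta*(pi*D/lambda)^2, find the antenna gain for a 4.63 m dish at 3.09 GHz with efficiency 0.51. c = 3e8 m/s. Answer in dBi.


lambda = c/f = 3e8 / 3.09e+09 = 0.09708738 m
G = eta*(pi*D/lambda)^2 = 0.51*(pi*4.63/0.09708738)^2
G = 11447.3867 (linear)
G = 10*log10(11447.3867) = 40.5871 dBi

40.5871 dBi


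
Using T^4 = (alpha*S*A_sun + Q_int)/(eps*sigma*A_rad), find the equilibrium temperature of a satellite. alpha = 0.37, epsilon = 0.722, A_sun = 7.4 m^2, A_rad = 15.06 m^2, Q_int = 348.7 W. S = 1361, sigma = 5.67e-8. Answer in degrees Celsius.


Numerator = alpha*S*A_sun + Q_int = 0.37*1361*7.4 + 348.7 = 4075.1180 W
Denominator = eps*sigma*A_rad = 0.722*5.67e-8*15.06 = 6.1651724e-07 W/K^4
T^4 = 6.6099011e+09 K^4
T = 285.1338 K = 11.9838 C

11.9838 degrees Celsius


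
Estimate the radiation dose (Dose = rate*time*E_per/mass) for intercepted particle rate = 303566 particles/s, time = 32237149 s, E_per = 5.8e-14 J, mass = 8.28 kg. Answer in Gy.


Total energy deposited = rate * time * E_per
  = 303566 * 32237149 * 5.8e-14 = 0.5675939 J
Dose = E_total / mass = 0.5675939 / 8.28
Dose = 0.06854999 Gy

0.0685 Gy


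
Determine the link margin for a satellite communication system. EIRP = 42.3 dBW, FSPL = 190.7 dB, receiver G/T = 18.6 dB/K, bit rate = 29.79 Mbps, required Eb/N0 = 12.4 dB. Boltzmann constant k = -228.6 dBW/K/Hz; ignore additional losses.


C/N0 = EIRP - FSPL + G/T - k = 42.3 - 190.7 + 18.6 - (-228.6)
C/N0 = 98.8000 dB-Hz
R_b = 29.79 Mbps = 2.979e+07 bps -> 10*log10(R_b) = 74.7407 dB-Hz
Eb/N0 = C/N0 - 10*log10(R_b) = 98.8000 - 74.7407 = 24.0593 dB
Margin = Eb/N0 - Eb/N0_req = 24.0593 - 12.4 = 11.6593 dB (link closes)

11.6593 dB


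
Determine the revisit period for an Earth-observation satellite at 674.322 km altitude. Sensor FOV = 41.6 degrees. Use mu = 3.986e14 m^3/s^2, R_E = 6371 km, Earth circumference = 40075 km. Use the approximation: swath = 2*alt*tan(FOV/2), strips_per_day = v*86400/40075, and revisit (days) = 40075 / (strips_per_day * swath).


swath = 2*674.322*tan(0.3630285) = 512.3018 km
v = sqrt(mu/r) = 7521.7384 m/s = 7.5217 km/s
strips/day = v*86400/40075 = 7.5217*86400/40075 = 16.2165
coverage/day = strips * swath = 16.2165 * 512.3018 = 8307.7671 km
revisit = 40075 / 8307.7671 = 4.8238 days

4.8238 days


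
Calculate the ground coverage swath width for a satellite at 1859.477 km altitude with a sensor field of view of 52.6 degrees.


FOV = 52.6 deg = 0.9180432 rad
swath = 2 * alt * tan(FOV/2) = 2 * 1859.477 * tan(0.4590216)
swath = 2 * 1859.477 * 0.4942308
swath = 1838.0215 km

1838.0215 km


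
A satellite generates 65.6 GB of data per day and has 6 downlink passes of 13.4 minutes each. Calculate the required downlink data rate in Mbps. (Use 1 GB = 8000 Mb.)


total contact time = 6 * 13.4 * 60 = 4824.0000 s
data = 65.6 GB = 524800.0000 Mb
rate = 524800.0000 / 4824.0000 = 108.7894 Mbps

108.7894 Mbps


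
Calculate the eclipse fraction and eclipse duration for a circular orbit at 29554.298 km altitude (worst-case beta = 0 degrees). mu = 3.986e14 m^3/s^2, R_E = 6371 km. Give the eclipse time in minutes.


r = 35925.2980 km
T = 1129.4332 min
Eclipse fraction = arcsin(R_E/r)/pi = arcsin(6371.0000/35925.2980)/pi
= arcsin(0.1773402)/pi = 0.05674929
Eclipse duration = 0.05674929 * 1129.4332 = 64.0945 min

64.0945 minutes


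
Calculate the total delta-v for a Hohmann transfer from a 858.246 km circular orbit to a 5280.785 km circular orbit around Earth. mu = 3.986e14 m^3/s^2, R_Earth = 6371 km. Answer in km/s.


r1 = 7229.2460 km = 7.229246e+06 m
r2 = 11651.7850 km = 1.1651785e+07 m
dv1 = sqrt(mu/r1)*(sqrt(2*r2/(r1+r2)) - 1) = 823.9259 m/s
dv2 = sqrt(mu/r2)*(1 - sqrt(2*r1/(r1+r2))) = 730.6311 m/s
total dv = |dv1| + |dv2| = 823.9259 + 730.6311 = 1554.5570 m/s = 1.5546 km/s

1.5546 km/s


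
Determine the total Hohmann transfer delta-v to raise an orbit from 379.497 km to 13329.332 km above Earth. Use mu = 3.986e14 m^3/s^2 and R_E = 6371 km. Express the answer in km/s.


r1 = 6750.4970 km = 6.750497e+06 m
r2 = 19700.3320 km = 1.9700332e+07 m
dv1 = sqrt(mu/r1)*(sqrt(2*r2/(r1+r2)) - 1) = 1694.2522 m/s
dv2 = sqrt(mu/r2)*(1 - sqrt(2*r1/(r1+r2))) = 1284.5044 m/s
total dv = |dv1| + |dv2| = 1694.2522 + 1284.5044 = 2978.7565 m/s = 2.9788 km/s

2.9788 km/s


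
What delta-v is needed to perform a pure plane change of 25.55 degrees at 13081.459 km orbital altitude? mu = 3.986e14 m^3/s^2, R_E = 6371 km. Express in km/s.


r = 19452.4590 km = 1.9452459e+07 m
V = sqrt(mu/r) = 4526.6967 m/s
di = 25.55 deg = 0.4459316 rad
dV = 2*V*sin(di/2) = 2*4526.6967*sin(0.2229658)
dV = 2001.9134 m/s = 2.0019 km/s

2.0019 km/s


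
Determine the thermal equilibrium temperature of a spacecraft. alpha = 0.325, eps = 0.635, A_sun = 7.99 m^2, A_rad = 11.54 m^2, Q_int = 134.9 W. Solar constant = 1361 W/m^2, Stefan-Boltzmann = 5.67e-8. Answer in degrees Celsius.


Numerator = alpha*S*A_sun + Q_int = 0.325*1361*7.99 + 134.9 = 3669.0768 W
Denominator = eps*sigma*A_rad = 0.635*5.67e-8*11.54 = 4.1549193e-07 W/K^4
T^4 = 8.8306811e+09 K^4
T = 306.5480 K = 33.3980 C

33.3980 degrees Celsius


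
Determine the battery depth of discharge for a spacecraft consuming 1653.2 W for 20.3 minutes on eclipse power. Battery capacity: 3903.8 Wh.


E_used = P * t / 60 = 1653.2 * 20.3 / 60 = 559.3327 Wh
DOD = E_used / E_total * 100 = 559.3327 / 3903.8 * 100
DOD = 14.3279 %

14.3279 %


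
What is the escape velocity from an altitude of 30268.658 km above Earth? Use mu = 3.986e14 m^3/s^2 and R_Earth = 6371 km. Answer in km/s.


r = 6371.0 + 30268.658 = 36639.6580 km = 3.6639658e+07 m
v_esc = sqrt(2*mu/r) = sqrt(2*3.986e14 / 3.6639658e+07)
v_esc = 4664.5305 m/s = 4.6645 km/s

4.6645 km/s


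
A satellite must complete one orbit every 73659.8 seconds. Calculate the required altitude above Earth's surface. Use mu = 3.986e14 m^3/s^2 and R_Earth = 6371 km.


T = 73659.8 s
r = (mu*T^2/(4*pi^2))^(1/3) = (3.986e14 * 73659.8^2 / (4*pi^2))^(1/3)
r = 3.7979235e+07 m = 37979.2347 km
alt = r - R_E = 37979.2347 - 6371 = 31608.2347 km

31608.2347 km


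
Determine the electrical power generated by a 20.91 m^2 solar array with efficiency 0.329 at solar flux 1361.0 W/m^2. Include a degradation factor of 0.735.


P = area * eta * S * degradation
P = 20.91 * 0.329 * 1361.0 * 0.735
P = 6881.6946 W

6881.6946 W


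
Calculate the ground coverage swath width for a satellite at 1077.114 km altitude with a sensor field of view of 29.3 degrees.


FOV = 29.3 deg = 0.5113815 rad
swath = 2 * alt * tan(FOV/2) = 2 * 1077.114 * tan(0.2556907)
swath = 2 * 1077.114 * 0.2614126
swath = 563.1423 km

563.1423 km


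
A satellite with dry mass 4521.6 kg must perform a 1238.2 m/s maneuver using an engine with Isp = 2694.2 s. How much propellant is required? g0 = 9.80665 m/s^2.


ve = Isp * g0 = 2694.2 * 9.80665 = 26421.076430 m/s
mass ratio = exp(dv/ve) = exp(1238.2/26421.076430) = 1.04797958
m_prop = m_dry * (mr - 1) = 4521.6 * (1.04797958 - 1)
m_prop = 216.9445 kg

216.9445 kg


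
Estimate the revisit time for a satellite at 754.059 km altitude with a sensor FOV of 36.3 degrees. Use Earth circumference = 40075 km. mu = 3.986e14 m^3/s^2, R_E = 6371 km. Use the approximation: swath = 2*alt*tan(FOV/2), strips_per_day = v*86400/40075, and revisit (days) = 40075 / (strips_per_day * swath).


swath = 2*754.059*tan(0.3167773) = 494.3860 km
v = sqrt(mu/r) = 7479.5318 m/s = 7.4795 km/s
strips/day = v*86400/40075 = 7.4795*86400/40075 = 16.1256
coverage/day = strips * swath = 16.1256 * 494.3860 = 7972.2485 km
revisit = 40075 / 7972.2485 = 5.0268 days

5.0268 days


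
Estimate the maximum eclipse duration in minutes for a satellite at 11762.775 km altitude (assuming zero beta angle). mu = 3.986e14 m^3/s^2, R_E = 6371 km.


r = 18133.7750 km
T = 405.0348 min
Eclipse fraction = arcsin(R_E/r)/pi = arcsin(6371.0000/18133.7750)/pi
= arcsin(0.3513334)/pi = 0.1142716
Eclipse duration = 0.1142716 * 405.0348 = 46.2840 min

46.2840 minutes


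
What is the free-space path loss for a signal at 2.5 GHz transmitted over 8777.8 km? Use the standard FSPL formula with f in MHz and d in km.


f = 2.5 GHz = 2500.0000 MHz
d = 8777.8 km
FSPL = 32.44 + 20*log10(2500.0000) + 20*log10(8777.8)
FSPL = 32.44 + 67.9588 + 78.8677
FSPL = 179.2665 dB

179.2665 dB


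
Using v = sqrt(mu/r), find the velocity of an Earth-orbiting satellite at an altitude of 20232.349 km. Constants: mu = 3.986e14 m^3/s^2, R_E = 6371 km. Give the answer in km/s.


r = R_E + alt = 6371.0 + 20232.349 = 26603.3490 km = 2.6603349e+07 m
v = sqrt(mu/r) = sqrt(3.986e14 / 2.6603349e+07) = 3870.7979 m/s = 3.8708 km/s

3.8708 km/s


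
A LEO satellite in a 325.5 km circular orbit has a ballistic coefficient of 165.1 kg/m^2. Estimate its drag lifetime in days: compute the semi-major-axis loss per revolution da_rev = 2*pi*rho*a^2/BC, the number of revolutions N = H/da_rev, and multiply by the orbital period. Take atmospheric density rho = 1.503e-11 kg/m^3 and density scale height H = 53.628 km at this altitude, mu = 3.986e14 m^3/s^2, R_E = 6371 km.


a = R_E + alt = 6696.5000 km = 6.6965e+06 m
da_rev = 2*pi*rho*a^2/BC = 2*pi*1.503e-11*(6.6965e+06)^2/165.1 = 25.650009 m per revolution
N = H/da_rev = 53628.0000 m / 25.650009 m = 2090.7595 revolutions
P = 2*pi*sqrt(a^3/mu) = 5453.5969 s
lifetime = N*P = 2090.7595 * 5453.5969 = 1.1402159e+07 s = 131.9694 days

131.9694 days


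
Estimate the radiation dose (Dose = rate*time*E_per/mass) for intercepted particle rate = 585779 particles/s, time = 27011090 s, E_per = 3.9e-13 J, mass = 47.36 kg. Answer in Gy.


Total energy deposited = rate * time * E_per
  = 585779 * 27011090 * 3.9e-13 = 6.1708 J
Dose = E_total / mass = 6.1708 / 47.36
Dose = 0.1302953 Gy

0.1303 Gy


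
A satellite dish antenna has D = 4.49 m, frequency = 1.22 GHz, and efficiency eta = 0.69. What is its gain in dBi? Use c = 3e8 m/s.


lambda = c/f = 3e8 / 1.22e+09 = 0.2459016 m
G = eta*(pi*D/lambda)^2 = 0.69*(pi*4.49/0.2459016)^2
G = 2270.4852 (linear)
G = 10*log10(2270.4852) = 33.5612 dBi

33.5612 dBi


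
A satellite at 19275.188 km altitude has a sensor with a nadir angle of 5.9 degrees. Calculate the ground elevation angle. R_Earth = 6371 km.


r = R_E + alt = 25646.1880 km
Law of sines in the satellite / Earth-center / ground-point triangle:
  sin(nadir)/R_E = sin(90 + el)/r  =>  cos(el) = (r/R_E)*sin(nadir)
cos(el) = (25646.1880 / 6371.0000) * sin(5.9 deg) = 0.413787
el = arccos(0.413787) = 65.5571 deg
(Earth-central angle = 90 - nadir - el = 18.5429 deg)

65.5571 degrees


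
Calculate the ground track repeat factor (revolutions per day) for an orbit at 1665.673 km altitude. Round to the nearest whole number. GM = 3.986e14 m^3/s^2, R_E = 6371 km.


r = 8.036673e+06 m
T = 2*pi*sqrt(r^3/mu) = 7170.1075 s = 119.5018 min
revs/day = 1440 / 119.5018 = 12.0500
Rounded: 12 revolutions per day

12 revolutions per day


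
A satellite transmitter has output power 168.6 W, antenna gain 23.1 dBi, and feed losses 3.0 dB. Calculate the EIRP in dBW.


Pt = 168.6 W = 22.2686 dBW
EIRP = Pt_dBW + Gt - losses = 22.2686 + 23.1 - 3.0 = 42.3686 dBW

42.3686 dBW


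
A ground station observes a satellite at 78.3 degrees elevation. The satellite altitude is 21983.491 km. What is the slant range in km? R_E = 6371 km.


h = 21983.491 km, el = 78.3 deg
d = -R_E*sin(el) + sqrt((R_E*sin(el))^2 + 2*R_E*h + h^2)
d = -6371.0000*sin(1.3666) + sqrt((6371.0000*0.9792228)^2 + 2*6371.0000*21983.491 + 21983.491^2)
d = 22086.4135 km

22086.4135 km


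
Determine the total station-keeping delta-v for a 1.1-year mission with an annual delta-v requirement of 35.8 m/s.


dV = rate * years = 35.8 * 1.1
dV = 39.3800 m/s

39.3800 m/s


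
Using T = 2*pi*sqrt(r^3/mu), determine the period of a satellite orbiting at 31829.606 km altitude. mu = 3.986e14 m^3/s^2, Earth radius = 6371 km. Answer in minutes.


r = 38200.6060 km = 3.8200606e+07 m
T = 2*pi*sqrt(r^3/mu) = 2*pi*sqrt(5.5745621e+22 / 3.986e14)
T = 74304.7539 s = 1238.4126 min

1238.4126 minutes


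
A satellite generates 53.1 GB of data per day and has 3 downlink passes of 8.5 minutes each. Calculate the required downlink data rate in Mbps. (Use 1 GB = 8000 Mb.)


total contact time = 3 * 8.5 * 60 = 1530.0000 s
data = 53.1 GB = 424800.0000 Mb
rate = 424800.0000 / 1530.0000 = 277.6471 Mbps

277.6471 Mbps


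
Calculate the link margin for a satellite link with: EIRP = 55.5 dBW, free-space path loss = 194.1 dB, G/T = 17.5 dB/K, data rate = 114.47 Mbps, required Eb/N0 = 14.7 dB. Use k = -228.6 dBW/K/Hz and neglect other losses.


C/N0 = EIRP - FSPL + G/T - k = 55.5 - 194.1 + 17.5 - (-228.6)
C/N0 = 107.5000 dB-Hz
R_b = 114.47 Mbps = 1.1447e+08 bps -> 10*log10(R_b) = 80.5869 dB-Hz
Eb/N0 = C/N0 - 10*log10(R_b) = 107.5000 - 80.5869 = 26.9131 dB
Margin = Eb/N0 - Eb/N0_req = 26.9131 - 14.7 = 12.2131 dB (link closes)

12.2131 dB


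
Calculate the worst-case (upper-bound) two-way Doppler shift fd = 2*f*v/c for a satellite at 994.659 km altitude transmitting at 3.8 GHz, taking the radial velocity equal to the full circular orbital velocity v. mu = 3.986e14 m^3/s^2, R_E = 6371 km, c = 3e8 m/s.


r = 7.365659e+06 m
v = sqrt(mu/r) = 7356.3578 m/s (worst-case radial velocity)
f = 3.8 GHz = 3.8e+09 Hz
fd = 2*f*v/c = 2*3.8e+09*7356.3578/3.0e+08
fd = 186361.0636 Hz

186361.0636 Hz


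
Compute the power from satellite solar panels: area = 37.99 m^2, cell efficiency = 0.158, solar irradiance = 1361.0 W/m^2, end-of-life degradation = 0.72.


P = area * eta * S * degradation
P = 37.99 * 0.158 * 1361.0 * 0.72
P = 5881.8914 W

5881.8914 W


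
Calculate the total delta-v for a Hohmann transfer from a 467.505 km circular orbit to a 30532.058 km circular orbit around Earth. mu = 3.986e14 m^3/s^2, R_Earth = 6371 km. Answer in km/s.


r1 = 6838.5050 km = 6.838505e+06 m
r2 = 36903.0580 km = 3.6903058e+07 m
dv1 = sqrt(mu/r1)*(sqrt(2*r2/(r1+r2)) - 1) = 2282.5235 m/s
dv2 = sqrt(mu/r2)*(1 - sqrt(2*r1/(r1+r2))) = 1448.7812 m/s
total dv = |dv1| + |dv2| = 2282.5235 + 1448.7812 = 3731.3048 m/s = 3.7313 km/s

3.7313 km/s


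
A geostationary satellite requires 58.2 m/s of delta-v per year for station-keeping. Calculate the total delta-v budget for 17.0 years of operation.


dV = rate * years = 58.2 * 17.0
dV = 989.4000 m/s

989.4000 m/s


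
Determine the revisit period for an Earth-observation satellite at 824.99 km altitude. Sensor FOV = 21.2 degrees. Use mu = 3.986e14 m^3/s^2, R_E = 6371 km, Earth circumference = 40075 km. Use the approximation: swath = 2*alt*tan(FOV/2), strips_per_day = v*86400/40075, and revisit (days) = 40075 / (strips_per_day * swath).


swath = 2*824.99*tan(0.1850049) = 308.7854 km
v = sqrt(mu/r) = 7442.5776 m/s = 7.4426 km/s
strips/day = v*86400/40075 = 7.4426*86400/40075 = 16.0459
coverage/day = strips * swath = 16.0459 * 308.7854 = 4954.7334 km
revisit = 40075 / 4954.7334 = 8.0882 days

8.0882 days


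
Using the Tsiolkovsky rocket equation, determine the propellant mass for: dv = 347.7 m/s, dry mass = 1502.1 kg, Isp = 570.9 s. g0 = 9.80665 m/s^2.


ve = Isp * g0 = 570.9 * 9.80665 = 5598.616485 m/s
mass ratio = exp(dv/ve) = exp(347.7/5598.616485) = 1.06407367
m_prop = m_dry * (mr - 1) = 1502.1 * (1.06407367 - 1)
m_prop = 96.2451 kg

96.2451 kg


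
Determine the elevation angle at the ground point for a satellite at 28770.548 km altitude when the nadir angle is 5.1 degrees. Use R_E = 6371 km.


r = R_E + alt = 35141.5480 km
Law of sines in the satellite / Earth-center / ground-point triangle:
  sin(nadir)/R_E = sin(90 + el)/r  =>  cos(el) = (r/R_E)*sin(nadir)
cos(el) = (35141.5480 / 6371.0000) * sin(5.1 deg) = 0.4903286
el = arccos(0.4903286) = 60.6378 deg
(Earth-central angle = 90 - nadir - el = 24.2622 deg)

60.6378 degrees


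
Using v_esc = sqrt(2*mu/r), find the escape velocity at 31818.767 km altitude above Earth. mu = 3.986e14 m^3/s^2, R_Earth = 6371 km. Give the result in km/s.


r = 6371.0 + 31818.767 = 38189.7670 km = 3.8189767e+07 m
v_esc = sqrt(2*mu/r) = sqrt(2*3.986e14 / 3.8189767e+07)
v_esc = 4568.8841 m/s = 4.5689 km/s

4.5689 km/s


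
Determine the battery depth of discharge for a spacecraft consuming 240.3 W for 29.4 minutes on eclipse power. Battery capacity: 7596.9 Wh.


E_used = P * t / 60 = 240.3 * 29.4 / 60 = 117.7470 Wh
DOD = E_used / E_total * 100 = 117.7470 / 7596.9 * 100
DOD = 1.5499 %

1.5499 %


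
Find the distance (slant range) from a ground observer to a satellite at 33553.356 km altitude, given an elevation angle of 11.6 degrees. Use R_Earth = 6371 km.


h = 33553.356 km, el = 11.6 deg
d = -R_E*sin(el) + sqrt((R_E*sin(el))^2 + 2*R_E*h + h^2)
d = -6371.0000*sin(0.2024582) + sqrt((6371.0000*0.2010779)^2 + 2*6371.0000*33553.356 + 33553.356^2)
d = 38152.4931 km

38152.4931 km


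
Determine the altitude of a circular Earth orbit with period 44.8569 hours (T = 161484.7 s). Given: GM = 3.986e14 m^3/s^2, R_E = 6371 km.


T = 161484.7 s
r = (mu*T^2/(4*pi^2))^(1/3) = (3.986e14 * 161484.7^2 / (4*pi^2))^(1/3)
r = 6.4093419e+07 m = 64093.4191 km
alt = r - R_E = 64093.4191 - 6371 = 57722.4191 km

57722.4191 km


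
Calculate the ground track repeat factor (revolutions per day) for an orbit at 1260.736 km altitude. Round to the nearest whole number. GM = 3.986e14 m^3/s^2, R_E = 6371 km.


r = 7.631736e+06 m
T = 2*pi*sqrt(r^3/mu) = 6635.0810 s = 110.5847 min
revs/day = 1440 / 110.5847 = 13.0217
Rounded: 13 revolutions per day

13 revolutions per day


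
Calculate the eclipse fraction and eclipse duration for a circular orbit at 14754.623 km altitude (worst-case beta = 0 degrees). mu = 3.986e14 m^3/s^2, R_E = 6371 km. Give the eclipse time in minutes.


r = 21125.6230 km
T = 509.3007 min
Eclipse fraction = arcsin(R_E/r)/pi = arcsin(6371.0000/21125.6230)/pi
= arcsin(0.3015769)/pi = 0.097513
Eclipse duration = 0.097513 * 509.3007 = 49.6634 min

49.6634 minutes


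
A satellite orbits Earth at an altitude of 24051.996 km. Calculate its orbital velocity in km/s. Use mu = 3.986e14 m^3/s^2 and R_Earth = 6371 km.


r = R_E + alt = 6371.0 + 24051.996 = 30422.9960 km = 3.0422996e+07 m
v = sqrt(mu/r) = sqrt(3.986e14 / 3.0422996e+07) = 3619.6590 m/s = 3.6197 km/s

3.6197 km/s


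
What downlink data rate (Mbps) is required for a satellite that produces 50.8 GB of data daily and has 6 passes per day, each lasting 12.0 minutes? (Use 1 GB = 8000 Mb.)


total contact time = 6 * 12.0 * 60 = 4320.0000 s
data = 50.8 GB = 406400.0000 Mb
rate = 406400.0000 / 4320.0000 = 94.0741 Mbps

94.0741 Mbps


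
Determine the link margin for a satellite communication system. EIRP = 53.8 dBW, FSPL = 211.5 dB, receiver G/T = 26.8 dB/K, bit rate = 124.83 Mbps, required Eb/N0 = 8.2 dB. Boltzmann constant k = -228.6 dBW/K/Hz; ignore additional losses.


C/N0 = EIRP - FSPL + G/T - k = 53.8 - 211.5 + 26.8 - (-228.6)
C/N0 = 97.7000 dB-Hz
R_b = 124.83 Mbps = 1.2483e+08 bps -> 10*log10(R_b) = 80.9632 dB-Hz
Eb/N0 = C/N0 - 10*log10(R_b) = 97.7000 - 80.9632 = 16.7368 dB
Margin = Eb/N0 - Eb/N0_req = 16.7368 - 8.2 = 8.5368 dB (link closes)

8.5368 dB
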